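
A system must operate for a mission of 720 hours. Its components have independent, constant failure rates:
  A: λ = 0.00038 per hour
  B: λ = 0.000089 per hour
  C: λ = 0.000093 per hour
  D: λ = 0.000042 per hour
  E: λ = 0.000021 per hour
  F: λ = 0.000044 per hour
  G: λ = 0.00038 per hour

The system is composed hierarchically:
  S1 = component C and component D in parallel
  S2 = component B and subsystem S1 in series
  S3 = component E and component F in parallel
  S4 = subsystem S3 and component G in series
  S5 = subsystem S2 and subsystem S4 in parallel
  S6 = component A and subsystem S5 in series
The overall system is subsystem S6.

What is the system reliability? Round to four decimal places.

0.7490

R(A) = exp(−0.00038 × 720) = 0.760636
R(B) = exp(−0.000089 × 720) = 0.937930
R(C) = exp(−0.000093 × 720) = 0.935233
R(D) = exp(−0.000042 × 720) = 0.970213
R(E) = exp(−0.000021 × 720) = 0.984994
R(F) = exp(−0.000044 × 720) = 0.968817
R(G) = exp(−0.00038 × 720) = 0.760636
Parallel (C and D): 1 − (1 − 0.935233)(1 − 0.970213) = 0.998071
Series (B and [0.998071]): 0.937930 × 0.998071 = 0.936121
Parallel (E and F): 1 − (1 − 0.984994)(1 − 0.968817) = 0.999532
Series ([0.999532] and G): 0.999532 × 0.760636 = 0.760280
Parallel ([0.936121] and [0.760280]): 1 − (1 − 0.936121)(1 − 0.760280) = 0.984687
Series (A and [0.984687]): 0.760636 × 0.984687 = 0.7490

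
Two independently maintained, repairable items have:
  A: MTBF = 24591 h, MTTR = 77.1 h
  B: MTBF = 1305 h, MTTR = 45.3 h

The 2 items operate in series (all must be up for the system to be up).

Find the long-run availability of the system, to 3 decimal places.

A(A) = MTBF/(MTBF+MTTR) = 24591/(24591+77.1) = 0.996875
A(B) = MTBF/(MTBF+MTTR) = 1305/(1305+45.3) = 0.966452
Series availability: 0.996875 × 0.966452 = 0.963

0.963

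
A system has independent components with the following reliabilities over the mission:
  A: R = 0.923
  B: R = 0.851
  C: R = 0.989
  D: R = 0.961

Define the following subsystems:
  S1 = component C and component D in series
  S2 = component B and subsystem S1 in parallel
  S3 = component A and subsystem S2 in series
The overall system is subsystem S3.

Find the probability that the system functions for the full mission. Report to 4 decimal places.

Series (C and D): 0.989000 × 0.961000 = 0.950429
Parallel (B and [0.950429]): 1 − (1 − 0.851000)(1 − 0.950429) = 0.992614
Series (A and [0.992614]): 0.923000 × 0.992614 = 0.9162

0.9162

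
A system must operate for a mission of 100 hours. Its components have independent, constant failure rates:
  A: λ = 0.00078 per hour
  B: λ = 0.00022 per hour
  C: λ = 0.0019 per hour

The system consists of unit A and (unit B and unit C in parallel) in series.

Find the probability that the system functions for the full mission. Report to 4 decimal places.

R(A) = exp(−0.00078 × 100) = 0.924964
R(B) = exp(−0.00022 × 100) = 0.978240
R(C) = exp(−0.0019 × 100) = 0.826959
Parallel (B and C): 1 − (1 − 0.978240)(1 − 0.826959) = 0.996235
Series (A and [0.996235]): 0.924964 × 0.996235 = 0.9215

0.9215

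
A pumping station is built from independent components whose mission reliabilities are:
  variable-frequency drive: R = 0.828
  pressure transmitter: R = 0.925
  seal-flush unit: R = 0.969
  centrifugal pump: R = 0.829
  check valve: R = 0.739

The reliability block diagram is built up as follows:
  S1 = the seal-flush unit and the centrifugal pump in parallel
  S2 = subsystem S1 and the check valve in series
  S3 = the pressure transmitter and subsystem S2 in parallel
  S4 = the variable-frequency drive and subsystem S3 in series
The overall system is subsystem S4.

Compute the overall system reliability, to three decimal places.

0.812

Parallel (seal-flush unit and centrifugal pump): 1 − (1 − 0.96900)(1 − 0.82900) = 0.99470
Series ([0.99470] and check valve): 0.99470 × 0.73900 = 0.73508
Parallel (pressure transmitter and [0.73508]): 1 − (1 − 0.92500)(1 − 0.73508) = 0.98013
Series (variable-frequency drive and [0.98013]): 0.82800 × 0.98013 = 0.812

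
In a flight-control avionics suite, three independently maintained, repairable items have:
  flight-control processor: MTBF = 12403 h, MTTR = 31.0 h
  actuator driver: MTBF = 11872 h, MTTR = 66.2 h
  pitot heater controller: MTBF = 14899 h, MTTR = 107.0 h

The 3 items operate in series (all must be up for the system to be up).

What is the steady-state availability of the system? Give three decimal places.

0.985

A(flight-control processor) = MTBF/(MTBF+MTTR) = 12403/(12403+31.0) = 0.997507
A(actuator driver) = MTBF/(MTBF+MTTR) = 11872/(11872+66.2) = 0.994455
A(pitot heater controller) = MTBF/(MTBF+MTTR) = 14899/(14899+107.0) = 0.992870
Series availability: 0.997507 × 0.994455 × 0.992870 = 0.985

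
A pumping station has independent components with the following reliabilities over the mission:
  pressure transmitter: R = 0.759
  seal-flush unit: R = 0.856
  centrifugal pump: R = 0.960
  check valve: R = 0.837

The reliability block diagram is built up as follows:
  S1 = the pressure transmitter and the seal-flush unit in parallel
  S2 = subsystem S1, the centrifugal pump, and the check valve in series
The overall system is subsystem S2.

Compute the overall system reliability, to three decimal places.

Parallel (pressure transmitter and seal-flush unit): 1 − (1 − 0.75900)(1 − 0.85600) = 0.96530
Series ([0.96530], centrifugal pump, and check valve): 0.96530 × 0.96000 × 0.83700 = 0.776

0.776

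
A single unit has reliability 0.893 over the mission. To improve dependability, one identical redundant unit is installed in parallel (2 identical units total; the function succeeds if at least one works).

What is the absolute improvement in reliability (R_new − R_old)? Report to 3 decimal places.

R_before = 0.893
R_after = 1 − (1 − 0.893)^2 = 0.989
ΔR = 0.989 − 0.893 = 0.096

0.096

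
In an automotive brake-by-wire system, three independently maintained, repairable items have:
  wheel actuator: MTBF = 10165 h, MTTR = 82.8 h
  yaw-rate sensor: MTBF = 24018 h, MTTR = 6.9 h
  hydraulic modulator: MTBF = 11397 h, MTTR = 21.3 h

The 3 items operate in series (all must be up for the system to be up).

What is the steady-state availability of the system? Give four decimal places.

0.9898

A(wheel actuator) = MTBF/(MTBF+MTTR) = 10165/(10165+82.8) = 0.991920
A(yaw-rate sensor) = MTBF/(MTBF+MTTR) = 24018/(24018+6.9) = 0.999713
A(hydraulic modulator) = MTBF/(MTBF+MTTR) = 11397/(11397+21.3) = 0.998135
Series availability: 0.991920 × 0.999713 × 0.998135 = 0.9898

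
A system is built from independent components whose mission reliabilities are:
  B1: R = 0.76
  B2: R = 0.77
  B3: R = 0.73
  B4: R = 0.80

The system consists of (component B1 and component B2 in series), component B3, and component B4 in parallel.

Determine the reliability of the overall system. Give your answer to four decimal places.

0.9776

Series (B1 and B2): 0.760000 × 0.770000 = 0.585200
Parallel ([0.585200], B3, and B4): 1 − (1 − 0.585200)(1 − 0.730000)(1 − 0.800000) = 0.9776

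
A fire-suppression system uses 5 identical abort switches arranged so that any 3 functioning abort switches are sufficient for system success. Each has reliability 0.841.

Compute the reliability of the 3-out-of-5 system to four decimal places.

R = Σ_{i=3}^{5} C(5,i) p^i (1−p)^{5−i} with p = 0.841
C(5,3)·0.841^3·0.159^2 = 0.150377
C(5,4)·0.841^4·0.159^1 = 0.397696
C(5,5)·0.841^5·0.159^0 = 0.420707
Sum = 0.9688

0.9688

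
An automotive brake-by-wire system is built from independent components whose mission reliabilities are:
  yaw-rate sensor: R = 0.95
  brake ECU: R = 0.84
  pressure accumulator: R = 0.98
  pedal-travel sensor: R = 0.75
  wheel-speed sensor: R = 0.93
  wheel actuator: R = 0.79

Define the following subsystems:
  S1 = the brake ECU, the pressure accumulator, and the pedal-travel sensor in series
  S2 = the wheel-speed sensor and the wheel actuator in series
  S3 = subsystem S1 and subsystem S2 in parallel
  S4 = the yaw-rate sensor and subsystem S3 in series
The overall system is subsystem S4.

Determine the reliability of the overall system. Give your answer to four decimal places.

0.8536

Series (brake ECU, pressure accumulator, and pedal-travel sensor): 0.840000 × 0.980000 × 0.750000 = 0.617400
Series (wheel-speed sensor and wheel actuator): 0.930000 × 0.790000 = 0.734700
Parallel ([0.617400] and [0.734700]): 1 − (1 − 0.617400)(1 − 0.734700) = 0.898496
Series (yaw-rate sensor and [0.898496]): 0.950000 × 0.898496 = 0.8536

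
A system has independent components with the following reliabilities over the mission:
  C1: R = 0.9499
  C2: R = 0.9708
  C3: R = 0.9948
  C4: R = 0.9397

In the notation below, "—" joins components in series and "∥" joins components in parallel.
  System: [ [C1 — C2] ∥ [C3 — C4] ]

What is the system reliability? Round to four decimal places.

Series (C1 and C2): 0.949900 × 0.970800 = 0.922163
Series (C3 and C4): 0.994800 × 0.939700 = 0.934814
Parallel ([0.922163] and [0.934814]): 1 − (1 − 0.922163)(1 − 0.934814) = 0.9949

0.9949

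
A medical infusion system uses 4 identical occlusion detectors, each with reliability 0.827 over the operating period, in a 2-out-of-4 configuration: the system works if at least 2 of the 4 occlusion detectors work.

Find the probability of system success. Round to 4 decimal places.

0.9820

R = Σ_{i=2}^{4} C(4,i) p^i (1−p)^{4−i} with p = 0.827
C(4,2)·0.827^2·0.173^2 = 0.122816
C(4,3)·0.827^3·0.173^1 = 0.391402
C(4,4)·0.827^4·0.173^0 = 0.467759
Sum = 0.9820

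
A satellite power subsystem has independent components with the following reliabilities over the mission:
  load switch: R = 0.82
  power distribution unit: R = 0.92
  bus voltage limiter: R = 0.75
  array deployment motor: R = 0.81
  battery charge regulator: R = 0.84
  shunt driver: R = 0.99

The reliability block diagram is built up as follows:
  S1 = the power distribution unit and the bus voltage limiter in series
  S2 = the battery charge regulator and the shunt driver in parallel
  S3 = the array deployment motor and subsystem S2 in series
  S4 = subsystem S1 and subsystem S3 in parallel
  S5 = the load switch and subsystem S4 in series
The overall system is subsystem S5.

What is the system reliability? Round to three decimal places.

Series (power distribution unit and bus voltage limiter): 0.92000 × 0.75000 = 0.69000
Parallel (battery charge regulator and shunt driver): 1 − (1 − 0.84000)(1 − 0.99000) = 0.99840
Series (array deployment motor and [0.99840]): 0.81000 × 0.99840 = 0.80870
Parallel ([0.69000] and [0.80870]): 1 − (1 − 0.69000)(1 − 0.80870) = 0.94070
Series (load switch and [0.94070]): 0.82000 × 0.94070 = 0.771

0.771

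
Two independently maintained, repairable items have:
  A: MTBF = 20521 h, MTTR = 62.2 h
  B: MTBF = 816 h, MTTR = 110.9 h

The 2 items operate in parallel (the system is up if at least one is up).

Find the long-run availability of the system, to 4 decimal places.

0.9996

A(A) = MTBF/(MTBF+MTTR) = 20521/(20521+62.2) = 0.996978
A(B) = MTBF/(MTBF+MTTR) = 816/(816+110.9) = 0.880354
Parallel availability: 1 − (1 − 0.996978)(1 − 0.880354) = 0.9996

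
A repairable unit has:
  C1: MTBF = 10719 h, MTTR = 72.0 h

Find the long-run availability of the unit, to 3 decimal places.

A(C1) = MTBF/(MTBF+MTTR) = 10719/(10719+72.0) = 0.993

0.993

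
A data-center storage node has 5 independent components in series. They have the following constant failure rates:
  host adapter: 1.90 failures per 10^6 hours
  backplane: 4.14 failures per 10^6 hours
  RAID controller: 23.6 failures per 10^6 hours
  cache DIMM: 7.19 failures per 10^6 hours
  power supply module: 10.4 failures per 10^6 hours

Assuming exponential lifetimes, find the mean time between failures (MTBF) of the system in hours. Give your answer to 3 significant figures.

21200

Series of exponential components: λ_sys = Σ λ_i
λ_sys = 0.00000190 + 0.00000414 + 0.0000236 + 0.00000719 + 0.0000104 = 4.7230e-05 /h
MTBF = 1 / λ_sys = 21200 h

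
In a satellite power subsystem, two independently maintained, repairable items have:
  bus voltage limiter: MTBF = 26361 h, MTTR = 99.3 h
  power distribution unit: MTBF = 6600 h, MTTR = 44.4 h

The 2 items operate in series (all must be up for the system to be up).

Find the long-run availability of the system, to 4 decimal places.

A(bus voltage limiter) = MTBF/(MTBF+MTTR) = 26361/(26361+99.3) = 0.996247
A(power distribution unit) = MTBF/(MTBF+MTTR) = 6600/(6600+44.4) = 0.993318
Series availability: 0.996247 × 0.993318 = 0.9896

0.9896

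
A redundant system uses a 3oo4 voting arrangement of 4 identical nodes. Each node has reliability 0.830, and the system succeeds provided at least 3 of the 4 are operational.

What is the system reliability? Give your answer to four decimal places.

R = Σ_{i=3}^{4} C(4,i) p^i (1−p)^{4−i} with p = 0.830
C(4,3)·0.830^3·0.170^1 = 0.388815
C(4,4)·0.830^4·0.170^0 = 0.474583
Sum = 0.8634

0.8634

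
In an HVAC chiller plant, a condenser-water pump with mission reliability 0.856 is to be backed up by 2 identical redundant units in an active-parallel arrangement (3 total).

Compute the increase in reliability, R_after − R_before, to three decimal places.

0.141

R_before = 0.856
R_after = 1 − (1 − 0.856)^3 = 0.997
ΔR = 0.997 − 0.856 = 0.141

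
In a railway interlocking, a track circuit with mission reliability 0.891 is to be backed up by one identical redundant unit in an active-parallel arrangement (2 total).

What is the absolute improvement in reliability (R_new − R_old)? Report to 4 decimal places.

0.0971

R_before = 0.891
R_after = 1 − (1 − 0.891)^2 = 0.9881
ΔR = 0.9881 − 0.891 = 0.0971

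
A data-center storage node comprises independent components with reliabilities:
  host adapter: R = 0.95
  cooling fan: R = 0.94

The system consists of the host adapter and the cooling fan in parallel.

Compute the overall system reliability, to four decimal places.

Parallel (host adapter and cooling fan): 1 − (1 − 0.950000)(1 − 0.940000) = 0.9970

0.9970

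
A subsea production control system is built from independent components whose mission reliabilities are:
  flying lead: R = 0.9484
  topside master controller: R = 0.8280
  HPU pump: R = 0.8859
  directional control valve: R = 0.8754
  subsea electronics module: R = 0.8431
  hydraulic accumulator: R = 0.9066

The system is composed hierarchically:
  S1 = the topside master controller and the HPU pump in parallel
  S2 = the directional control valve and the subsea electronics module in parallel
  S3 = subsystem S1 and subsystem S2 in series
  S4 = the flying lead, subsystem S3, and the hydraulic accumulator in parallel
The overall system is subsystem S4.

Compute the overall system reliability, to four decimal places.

Parallel (topside master controller and HPU pump): 1 − (1 − 0.828000)(1 − 0.885900) = 0.980375
Parallel (directional control valve and subsea electronics module): 1 − (1 − 0.875400)(1 − 0.843100) = 0.980450
Series ([0.980375] and [0.980450]): 0.980375 × 0.980450 = 0.961209
Parallel (flying lead, [0.961209], and hydraulic accumulator): 1 − (1 − 0.948400)(1 − 0.961209)(1 − 0.906600) = 0.9998

0.9998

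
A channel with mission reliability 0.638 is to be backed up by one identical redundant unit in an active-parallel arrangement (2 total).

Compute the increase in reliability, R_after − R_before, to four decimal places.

R_before = 0.638
R_after = 1 − (1 − 0.638)^2 = 0.8690
ΔR = 0.8690 − 0.638 = 0.2310

0.2310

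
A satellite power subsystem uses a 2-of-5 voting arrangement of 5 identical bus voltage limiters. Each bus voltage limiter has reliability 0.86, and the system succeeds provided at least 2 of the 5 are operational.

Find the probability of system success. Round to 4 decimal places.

R = Σ_{i=2}^{5} C(5,i) p^i (1−p)^{5−i} with p = 0.86
C(5,2)·0.86^2·0.14^3 = 0.020295
C(5,3)·0.86^3·0.14^2 = 0.124667
C(5,4)·0.86^4·0.14^1 = 0.382906
C(5,5)·0.86^5·0.14^0 = 0.470427
Sum = 0.9983

0.9983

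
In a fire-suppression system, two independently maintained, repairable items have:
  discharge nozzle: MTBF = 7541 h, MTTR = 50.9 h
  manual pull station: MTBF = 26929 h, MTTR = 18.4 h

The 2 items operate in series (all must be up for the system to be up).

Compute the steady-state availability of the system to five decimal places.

0.99262

A(discharge nozzle) = MTBF/(MTBF+MTTR) = 7541/(7541+50.9) = 0.993295
A(manual pull station) = MTBF/(MTBF+MTTR) = 26929/(26929+18.4) = 0.999317
Series availability: 0.993295 × 0.999317 = 0.99262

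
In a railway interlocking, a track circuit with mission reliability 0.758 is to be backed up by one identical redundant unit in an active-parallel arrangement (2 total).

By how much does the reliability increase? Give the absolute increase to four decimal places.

0.1834

R_before = 0.758
R_after = 1 − (1 − 0.758)^2 = 0.9414
ΔR = 0.9414 − 0.758 = 0.1834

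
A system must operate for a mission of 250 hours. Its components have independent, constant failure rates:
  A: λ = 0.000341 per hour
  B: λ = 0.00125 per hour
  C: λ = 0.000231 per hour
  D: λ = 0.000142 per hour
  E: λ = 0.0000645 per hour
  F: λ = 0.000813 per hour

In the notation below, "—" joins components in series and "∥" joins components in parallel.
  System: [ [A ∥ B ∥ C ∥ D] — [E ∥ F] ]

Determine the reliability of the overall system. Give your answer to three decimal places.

R(A) = exp(−0.000341 × 250) = 0.91828
R(B) = exp(−0.00125 × 250) = 0.73162
R(C) = exp(−0.000231 × 250) = 0.94389
R(D) = exp(−0.000142 × 250) = 0.96512
R(E) = exp(−0.0000645 × 250) = 0.98400
R(F) = exp(−0.000813 × 250) = 0.81607
Parallel (A, B, C, and D): 1 − (1 − 0.91828)(1 − 0.73162)(1 − 0.94389)(1 − 0.96512) = 0.99996
Parallel (E and F): 1 − (1 − 0.98400)(1 − 0.81607) = 0.99706
Series ([0.99996] and [0.99706]): 0.99996 × 0.99706 = 0.997

0.997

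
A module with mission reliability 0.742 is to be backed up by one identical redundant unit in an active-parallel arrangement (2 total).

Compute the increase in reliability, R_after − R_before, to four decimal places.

0.1914

R_before = 0.742
R_after = 1 − (1 − 0.742)^2 = 0.9334
ΔR = 0.9334 − 0.742 = 0.1914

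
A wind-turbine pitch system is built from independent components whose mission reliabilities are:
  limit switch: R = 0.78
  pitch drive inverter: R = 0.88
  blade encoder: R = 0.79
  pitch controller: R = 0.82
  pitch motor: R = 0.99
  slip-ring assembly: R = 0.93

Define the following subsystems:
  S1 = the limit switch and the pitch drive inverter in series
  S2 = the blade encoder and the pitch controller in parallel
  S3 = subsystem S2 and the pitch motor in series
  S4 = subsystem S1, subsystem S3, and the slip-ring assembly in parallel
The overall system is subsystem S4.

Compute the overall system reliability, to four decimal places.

Series (limit switch and pitch drive inverter): 0.780000 × 0.880000 = 0.686400
Parallel (blade encoder and pitch controller): 1 − (1 − 0.790000)(1 − 0.820000) = 0.962200
Series ([0.962200] and pitch motor): 0.962200 × 0.990000 = 0.952578
Parallel ([0.686400], [0.952578], and slip-ring assembly): 1 − (1 − 0.686400)(1 − 0.952578)(1 − 0.930000) = 0.9990

0.9990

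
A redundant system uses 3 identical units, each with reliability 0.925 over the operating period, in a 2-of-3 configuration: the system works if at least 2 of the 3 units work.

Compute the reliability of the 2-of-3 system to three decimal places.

R = Σ_{i=2}^{3} C(3,i) p^i (1−p)^{3−i} with p = 0.925
C(3,2)·0.925^2·0.075^1 = 0.19252
C(3,3)·0.925^3·0.075^0 = 0.79145
Sum = 0.984

0.984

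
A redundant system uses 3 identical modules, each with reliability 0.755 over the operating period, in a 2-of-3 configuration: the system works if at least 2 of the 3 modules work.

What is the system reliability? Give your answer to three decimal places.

R = Σ_{i=2}^{3} C(3,i) p^i (1−p)^{3−i} with p = 0.755
C(3,2)·0.755^2·0.245^1 = 0.41897
C(3,3)·0.755^3·0.245^0 = 0.43037
Sum = 0.849

0.849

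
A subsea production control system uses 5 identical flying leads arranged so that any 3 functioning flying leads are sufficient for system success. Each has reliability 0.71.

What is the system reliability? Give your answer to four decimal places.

0.8499

R = Σ_{i=3}^{5} C(5,i) p^i (1−p)^{5−i} with p = 0.71
C(5,3)·0.71^3·0.29^2 = 0.301003
C(5,4)·0.71^4·0.29^1 = 0.368469
C(5,5)·0.71^5·0.29^0 = 0.180423
Sum = 0.8499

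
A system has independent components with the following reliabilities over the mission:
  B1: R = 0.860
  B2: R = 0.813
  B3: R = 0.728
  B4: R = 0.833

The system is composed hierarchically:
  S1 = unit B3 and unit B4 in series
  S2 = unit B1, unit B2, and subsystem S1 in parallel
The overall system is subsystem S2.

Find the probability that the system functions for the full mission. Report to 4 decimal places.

0.9897

Series (B3 and B4): 0.728000 × 0.833000 = 0.606424
Parallel (B1, B2, and [0.606424]): 1 − (1 − 0.860000)(1 − 0.813000)(1 − 0.606424) = 0.9897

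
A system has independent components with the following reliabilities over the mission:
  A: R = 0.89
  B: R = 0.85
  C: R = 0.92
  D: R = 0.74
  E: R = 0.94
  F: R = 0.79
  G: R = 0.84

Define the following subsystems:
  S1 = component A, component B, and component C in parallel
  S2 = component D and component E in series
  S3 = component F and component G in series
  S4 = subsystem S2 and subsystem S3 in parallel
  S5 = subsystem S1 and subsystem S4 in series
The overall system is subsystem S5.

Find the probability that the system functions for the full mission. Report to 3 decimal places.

Parallel (A, B, and C): 1 − (1 − 0.89000)(1 − 0.85000)(1 − 0.92000) = 0.99868
Series (D and E): 0.74000 × 0.94000 = 0.69560
Series (F and G): 0.79000 × 0.84000 = 0.66360
Parallel ([0.69560] and [0.66360]): 1 − (1 − 0.69560)(1 − 0.66360) = 0.89760
Series ([0.99868] and [0.89760]): 0.99868 × 0.89760 = 0.896

0.896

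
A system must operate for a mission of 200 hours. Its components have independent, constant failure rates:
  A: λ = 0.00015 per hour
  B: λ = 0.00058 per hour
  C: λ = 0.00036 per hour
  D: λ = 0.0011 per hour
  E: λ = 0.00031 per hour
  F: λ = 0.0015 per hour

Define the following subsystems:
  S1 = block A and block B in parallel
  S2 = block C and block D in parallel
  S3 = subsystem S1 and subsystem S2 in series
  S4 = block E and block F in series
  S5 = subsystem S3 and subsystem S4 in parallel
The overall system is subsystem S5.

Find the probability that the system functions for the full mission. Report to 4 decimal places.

0.9949

R(A) = exp(−0.00015 × 200) = 0.970446
R(B) = exp(−0.00058 × 200) = 0.890475
R(C) = exp(−0.00036 × 200) = 0.930531
R(D) = exp(−0.0011 × 200) = 0.802519
R(E) = exp(−0.00031 × 200) = 0.939883
R(F) = exp(−0.0015 × 200) = 0.740818
Parallel (A and B): 1 − (1 − 0.970446)(1 − 0.890475) = 0.996763
Parallel (C and D): 1 − (1 − 0.930531)(1 − 0.802519) = 0.986281
Series ([0.996763] and [0.986281]): 0.996763 × 0.986281 = 0.983088
Series (E and F): 0.939883 × 0.740818 = 0.696282
Parallel ([0.983088] and [0.696282]): 1 − (1 − 0.983088)(1 − 0.696282) = 0.9949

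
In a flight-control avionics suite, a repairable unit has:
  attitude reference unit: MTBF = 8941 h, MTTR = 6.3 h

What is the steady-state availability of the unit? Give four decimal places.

0.9993

A(attitude reference unit) = MTBF/(MTBF+MTTR) = 8941/(8941+6.3) = 0.9993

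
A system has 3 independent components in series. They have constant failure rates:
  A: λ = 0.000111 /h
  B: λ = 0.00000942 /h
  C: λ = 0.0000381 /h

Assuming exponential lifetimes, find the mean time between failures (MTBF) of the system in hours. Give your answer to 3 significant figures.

Series of exponential components: λ_sys = Σ λ_i
λ_sys = 0.000111 + 0.00000942 + 0.0000381 = 1.5852e-04 /h
MTBF = 1 / λ_sys = 6310 h

6310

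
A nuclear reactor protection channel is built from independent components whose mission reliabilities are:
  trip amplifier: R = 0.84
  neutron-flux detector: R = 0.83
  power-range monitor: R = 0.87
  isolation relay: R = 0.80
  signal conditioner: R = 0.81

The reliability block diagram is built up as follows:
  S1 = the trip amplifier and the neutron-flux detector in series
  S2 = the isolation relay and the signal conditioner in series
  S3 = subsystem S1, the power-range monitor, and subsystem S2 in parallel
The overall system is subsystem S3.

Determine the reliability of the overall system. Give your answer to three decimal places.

Series (trip amplifier and neutron-flux detector): 0.84000 × 0.83000 = 0.69720
Series (isolation relay and signal conditioner): 0.80000 × 0.81000 = 0.64800
Parallel ([0.69720], power-range monitor, and [0.64800]): 1 − (1 − 0.69720)(1 − 0.87000)(1 − 0.64800) = 0.986

0.986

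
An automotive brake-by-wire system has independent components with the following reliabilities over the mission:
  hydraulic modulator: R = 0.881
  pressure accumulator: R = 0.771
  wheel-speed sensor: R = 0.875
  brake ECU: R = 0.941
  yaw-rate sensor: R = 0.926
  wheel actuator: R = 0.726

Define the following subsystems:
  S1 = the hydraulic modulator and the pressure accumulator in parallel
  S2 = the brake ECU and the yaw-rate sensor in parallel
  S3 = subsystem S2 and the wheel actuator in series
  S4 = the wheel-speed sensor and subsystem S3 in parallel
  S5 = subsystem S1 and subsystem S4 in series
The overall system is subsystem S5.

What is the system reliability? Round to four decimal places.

Parallel (hydraulic modulator and pressure accumulator): 1 − (1 − 0.881000)(1 − 0.771000) = 0.972749
Parallel (brake ECU and yaw-rate sensor): 1 − (1 − 0.941000)(1 − 0.926000) = 0.995634
Series ([0.995634] and wheel actuator): 0.995634 × 0.726000 = 0.722830
Parallel (wheel-speed sensor and [0.722830]): 1 − (1 − 0.875000)(1 − 0.722830) = 0.965354
Series ([0.972749] and [0.965354]): 0.972749 × 0.965354 = 0.9390

0.9390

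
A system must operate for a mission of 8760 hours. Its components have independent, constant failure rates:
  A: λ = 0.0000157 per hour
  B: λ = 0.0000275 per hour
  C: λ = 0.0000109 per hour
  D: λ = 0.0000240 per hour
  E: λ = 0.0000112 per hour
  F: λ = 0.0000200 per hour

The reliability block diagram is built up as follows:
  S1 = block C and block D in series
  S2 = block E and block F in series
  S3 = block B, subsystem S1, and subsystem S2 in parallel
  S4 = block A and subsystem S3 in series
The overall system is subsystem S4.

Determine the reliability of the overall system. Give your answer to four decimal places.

R(A) = exp(−0.0000157 × 8760) = 0.871506
R(B) = exp(−0.0000275 × 8760) = 0.785920
R(C) = exp(−0.0000109 × 8760) = 0.908933
R(D) = exp(−0.0000240 × 8760) = 0.810390
R(E) = exp(−0.0000112 × 8760) = 0.906547
R(F) = exp(−0.0000200 × 8760) = 0.839289
Series (C and D): 0.908933 × 0.810390 = 0.736590
Series (E and F): 0.906547 × 0.839289 = 0.760855
Parallel (B, [0.736590], and [0.760855]): 1 − (1 − 0.785920)(1 − 0.736590)(1 − 0.760855) = 0.986514
Series (A and [0.986514]): 0.871506 × 0.986514 = 0.8598

0.8598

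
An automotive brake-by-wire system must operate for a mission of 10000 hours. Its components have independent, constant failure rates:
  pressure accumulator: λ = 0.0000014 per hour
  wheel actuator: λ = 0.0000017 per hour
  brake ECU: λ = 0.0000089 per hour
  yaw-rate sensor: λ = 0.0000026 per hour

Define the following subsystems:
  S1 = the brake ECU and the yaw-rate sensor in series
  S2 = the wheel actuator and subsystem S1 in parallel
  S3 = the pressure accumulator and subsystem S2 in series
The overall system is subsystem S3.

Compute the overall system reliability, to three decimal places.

R(pressure accumulator) = exp(−0.0000014 × 10000) = 0.98610
R(wheel actuator) = exp(−0.0000017 × 10000) = 0.98314
R(brake ECU) = exp(−0.0000089 × 10000) = 0.91485
R(yaw-rate sensor) = exp(−0.0000026 × 10000) = 0.97434
Series (brake ECU and yaw-rate sensor): 0.91485 × 0.97434 = 0.89137
Parallel (wheel actuator and [0.89137]): 1 − (1 − 0.98314)(1 − 0.89137) = 0.99817
Series (pressure accumulator and [0.99817]): 0.98610 × 0.99817 = 0.984

0.984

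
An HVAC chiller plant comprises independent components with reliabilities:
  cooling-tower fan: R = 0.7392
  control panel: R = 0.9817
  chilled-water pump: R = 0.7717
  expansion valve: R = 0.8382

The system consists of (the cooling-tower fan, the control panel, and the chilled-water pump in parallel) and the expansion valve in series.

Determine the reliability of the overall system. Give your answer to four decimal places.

0.8373

Parallel (cooling-tower fan, control panel, and chilled-water pump): 1 − (1 − 0.739200)(1 − 0.981700)(1 − 0.771700) = 0.998910
Series ([0.998910] and expansion valve): 0.998910 × 0.838200 = 0.8373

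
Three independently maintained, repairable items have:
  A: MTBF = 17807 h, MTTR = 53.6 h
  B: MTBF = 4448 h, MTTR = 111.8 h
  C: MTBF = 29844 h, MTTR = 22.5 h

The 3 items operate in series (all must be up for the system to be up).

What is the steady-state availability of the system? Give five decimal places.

A(A) = MTBF/(MTBF+MTTR) = 17807/(17807+53.6) = 0.996999
A(B) = MTBF/(MTBF+MTTR) = 4448/(4448+111.8) = 0.975481
A(C) = MTBF/(MTBF+MTTR) = 29844/(29844+22.5) = 0.999247
Series availability: 0.996999 × 0.975481 × 0.999247 = 0.97182

0.97182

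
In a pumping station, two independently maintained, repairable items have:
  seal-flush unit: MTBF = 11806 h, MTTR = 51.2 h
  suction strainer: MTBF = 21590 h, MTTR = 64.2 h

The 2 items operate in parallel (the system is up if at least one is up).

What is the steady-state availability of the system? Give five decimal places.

0.99999

A(seal-flush unit) = MTBF/(MTBF+MTTR) = 11806/(11806+51.2) = 0.995682
A(suction strainer) = MTBF/(MTBF+MTTR) = 21590/(21590+64.2) = 0.997035
Parallel availability: 1 − (1 − 0.995682)(1 − 0.997035) = 0.99999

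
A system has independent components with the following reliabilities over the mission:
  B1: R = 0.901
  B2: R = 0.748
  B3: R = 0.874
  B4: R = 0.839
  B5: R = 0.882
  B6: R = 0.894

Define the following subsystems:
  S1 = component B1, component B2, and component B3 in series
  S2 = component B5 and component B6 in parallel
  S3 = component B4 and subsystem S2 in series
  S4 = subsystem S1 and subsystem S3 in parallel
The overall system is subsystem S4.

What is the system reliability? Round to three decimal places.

Series (B1, B2, and B3): 0.90100 × 0.74800 × 0.87400 = 0.58903
Parallel (B5 and B6): 1 − (1 − 0.88200)(1 − 0.89400) = 0.98749
Series (B4 and [0.98749]): 0.83900 × 0.98749 = 0.82850
Parallel ([0.58903] and [0.82850]): 1 − (1 − 0.58903)(1 − 0.82850) = 0.930

0.930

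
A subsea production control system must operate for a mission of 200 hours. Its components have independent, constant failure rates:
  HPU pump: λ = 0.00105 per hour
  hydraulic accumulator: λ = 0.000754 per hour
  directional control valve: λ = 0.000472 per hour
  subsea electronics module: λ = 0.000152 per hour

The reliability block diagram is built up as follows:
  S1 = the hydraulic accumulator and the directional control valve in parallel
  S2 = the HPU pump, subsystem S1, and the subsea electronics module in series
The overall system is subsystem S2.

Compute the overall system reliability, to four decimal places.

0.7764

R(HPU pump) = exp(−0.00105 × 200) = 0.810584
R(hydraulic accumulator) = exp(−0.000754 × 200) = 0.860020
R(directional control valve) = exp(−0.000472 × 200) = 0.909919
R(subsea electronics module) = exp(−0.000152 × 200) = 0.970057
Parallel (hydraulic accumulator and directional control valve): 1 − (1 − 0.860020)(1 − 0.909919) = 0.987390
Series (HPU pump, [0.987390], and subsea electronics module): 0.810584 × 0.987390 × 0.970057 = 0.7764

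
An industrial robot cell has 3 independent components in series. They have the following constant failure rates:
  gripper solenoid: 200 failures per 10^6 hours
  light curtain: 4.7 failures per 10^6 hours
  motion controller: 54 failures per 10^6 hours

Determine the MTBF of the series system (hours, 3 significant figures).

3870

Series of exponential components: λ_sys = Σ λ_i
λ_sys = 0.00020 + 0.0000047 + 0.000054 = 2.5870e-04 /h
MTBF = 1 / λ_sys = 3870 h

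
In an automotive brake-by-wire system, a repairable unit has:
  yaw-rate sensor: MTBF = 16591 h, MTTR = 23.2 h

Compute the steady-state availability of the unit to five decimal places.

A(yaw-rate sensor) = MTBF/(MTBF+MTTR) = 16591/(16591+23.2) = 0.99860

0.99860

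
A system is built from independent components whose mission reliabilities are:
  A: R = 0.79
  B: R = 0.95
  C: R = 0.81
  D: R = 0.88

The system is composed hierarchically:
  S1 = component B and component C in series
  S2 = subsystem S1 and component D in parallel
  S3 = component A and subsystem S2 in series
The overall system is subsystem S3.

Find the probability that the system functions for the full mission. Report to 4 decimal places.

0.7681

Series (B and C): 0.950000 × 0.810000 = 0.769500
Parallel ([0.769500] and D): 1 − (1 − 0.769500)(1 − 0.880000) = 0.972340
Series (A and [0.972340]): 0.790000 × 0.972340 = 0.7681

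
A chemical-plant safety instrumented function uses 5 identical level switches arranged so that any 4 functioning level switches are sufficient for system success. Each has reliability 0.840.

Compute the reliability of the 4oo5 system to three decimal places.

R = Σ_{i=4}^{5} C(5,i) p^i (1−p)^{5−i} with p = 0.840
C(5,4)·0.840^4·0.160^1 = 0.39830
C(5,5)·0.840^5·0.160^0 = 0.41821
Sum = 0.817

0.817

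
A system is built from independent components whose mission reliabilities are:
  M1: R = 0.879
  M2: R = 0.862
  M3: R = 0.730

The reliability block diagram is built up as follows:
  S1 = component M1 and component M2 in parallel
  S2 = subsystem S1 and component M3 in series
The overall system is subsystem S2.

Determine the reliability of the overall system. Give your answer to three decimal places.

0.718

Parallel (M1 and M2): 1 − (1 − 0.87900)(1 − 0.86200) = 0.98330
Series ([0.98330] and M3): 0.98330 × 0.73000 = 0.718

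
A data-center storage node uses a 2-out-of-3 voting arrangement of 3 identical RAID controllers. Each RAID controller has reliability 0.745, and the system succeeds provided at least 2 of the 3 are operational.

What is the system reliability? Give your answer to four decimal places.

R = Σ_{i=2}^{3} C(3,i) p^i (1−p)^{3−i} with p = 0.745
C(3,2)·0.745^2·0.255^1 = 0.424594
C(3,3)·0.745^3·0.255^0 = 0.413494
Sum = 0.8381

0.8381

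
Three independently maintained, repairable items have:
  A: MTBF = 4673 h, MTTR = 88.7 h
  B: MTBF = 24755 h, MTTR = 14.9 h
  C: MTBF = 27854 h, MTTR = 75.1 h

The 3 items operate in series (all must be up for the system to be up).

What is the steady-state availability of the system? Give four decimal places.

A(A) = MTBF/(MTBF+MTTR) = 4673/(4673+88.7) = 0.981372
A(B) = MTBF/(MTBF+MTTR) = 24755/(24755+14.9) = 0.999398
A(C) = MTBF/(MTBF+MTTR) = 27854/(27854+75.1) = 0.997311
Series availability: 0.981372 × 0.999398 × 0.997311 = 0.9781

0.9781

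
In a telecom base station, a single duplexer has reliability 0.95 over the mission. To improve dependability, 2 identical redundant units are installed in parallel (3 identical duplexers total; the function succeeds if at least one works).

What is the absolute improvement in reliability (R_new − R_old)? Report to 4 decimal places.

0.0499

R_before = 0.95
R_after = 1 − (1 − 0.95)^3 = 0.9999
ΔR = 0.9999 − 0.95 = 0.0499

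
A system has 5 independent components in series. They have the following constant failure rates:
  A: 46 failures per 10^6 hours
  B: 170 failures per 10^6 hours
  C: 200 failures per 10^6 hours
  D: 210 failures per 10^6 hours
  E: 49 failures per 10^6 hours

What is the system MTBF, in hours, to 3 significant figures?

Series of exponential components: λ_sys = Σ λ_i
λ_sys = 0.000046 + 0.00017 + 0.00020 + 0.00021 + 0.000049 = 6.7500e-04 /h
MTBF = 1 / λ_sys = 1480 h

1480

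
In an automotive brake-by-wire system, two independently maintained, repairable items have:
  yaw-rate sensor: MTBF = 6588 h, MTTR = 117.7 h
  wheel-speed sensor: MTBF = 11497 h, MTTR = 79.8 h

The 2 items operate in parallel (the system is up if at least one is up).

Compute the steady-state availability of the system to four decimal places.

A(yaw-rate sensor) = MTBF/(MTBF+MTTR) = 6588/(6588+117.7) = 0.982448
A(wheel-speed sensor) = MTBF/(MTBF+MTTR) = 11497/(11497+79.8) = 0.993107
Parallel availability: 1 − (1 − 0.982448)(1 − 0.993107) = 0.9999

0.9999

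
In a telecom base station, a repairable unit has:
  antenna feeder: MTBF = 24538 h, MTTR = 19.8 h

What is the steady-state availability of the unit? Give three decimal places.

A(antenna feeder) = MTBF/(MTBF+MTTR) = 24538/(24538+19.8) = 0.999

0.999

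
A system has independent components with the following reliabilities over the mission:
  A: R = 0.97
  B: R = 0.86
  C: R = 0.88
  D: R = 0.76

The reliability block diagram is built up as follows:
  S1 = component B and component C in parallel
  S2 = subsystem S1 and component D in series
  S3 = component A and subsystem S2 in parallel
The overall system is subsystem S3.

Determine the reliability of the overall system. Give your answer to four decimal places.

Parallel (B and C): 1 − (1 − 0.860000)(1 − 0.880000) = 0.983200
Series ([0.983200] and D): 0.983200 × 0.760000 = 0.747232
Parallel (A and [0.747232]): 1 − (1 − 0.970000)(1 − 0.747232) = 0.9924

0.9924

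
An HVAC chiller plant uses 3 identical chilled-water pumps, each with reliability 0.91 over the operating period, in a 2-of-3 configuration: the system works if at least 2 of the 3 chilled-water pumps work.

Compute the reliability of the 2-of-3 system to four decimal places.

0.9772

R = Σ_{i=2}^{3} C(3,i) p^i (1−p)^{3−i} with p = 0.91
C(3,2)·0.91^2·0.09^1 = 0.223587
C(3,3)·0.91^3·0.09^0 = 0.753571
Sum = 0.9772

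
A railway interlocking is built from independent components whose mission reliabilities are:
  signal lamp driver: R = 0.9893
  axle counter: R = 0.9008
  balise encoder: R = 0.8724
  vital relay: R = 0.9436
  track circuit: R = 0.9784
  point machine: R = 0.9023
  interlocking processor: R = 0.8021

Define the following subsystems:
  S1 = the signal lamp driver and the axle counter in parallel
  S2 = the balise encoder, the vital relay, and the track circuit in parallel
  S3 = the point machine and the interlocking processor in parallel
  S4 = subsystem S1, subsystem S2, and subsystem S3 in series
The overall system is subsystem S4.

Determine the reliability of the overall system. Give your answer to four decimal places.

0.9795

Parallel (signal lamp driver and axle counter): 1 − (1 − 0.989300)(1 − 0.900800) = 0.998939
Parallel (balise encoder, vital relay, and track circuit): 1 − (1 − 0.872400)(1 − 0.943600)(1 − 0.978400) = 0.999845
Parallel (point machine and interlocking processor): 1 − (1 − 0.902300)(1 − 0.802100) = 0.980665
Series ([0.998939], [0.999845], and [0.980665]): 0.998939 × 0.999845 × 0.980665 = 0.9795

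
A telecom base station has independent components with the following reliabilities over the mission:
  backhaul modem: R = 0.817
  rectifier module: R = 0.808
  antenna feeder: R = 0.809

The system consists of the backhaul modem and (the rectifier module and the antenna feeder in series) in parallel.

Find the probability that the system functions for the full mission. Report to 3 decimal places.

Series (rectifier module and antenna feeder): 0.80800 × 0.80900 = 0.65367
Parallel (backhaul modem and [0.65367]): 1 − (1 − 0.81700)(1 − 0.65367) = 0.937

0.937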